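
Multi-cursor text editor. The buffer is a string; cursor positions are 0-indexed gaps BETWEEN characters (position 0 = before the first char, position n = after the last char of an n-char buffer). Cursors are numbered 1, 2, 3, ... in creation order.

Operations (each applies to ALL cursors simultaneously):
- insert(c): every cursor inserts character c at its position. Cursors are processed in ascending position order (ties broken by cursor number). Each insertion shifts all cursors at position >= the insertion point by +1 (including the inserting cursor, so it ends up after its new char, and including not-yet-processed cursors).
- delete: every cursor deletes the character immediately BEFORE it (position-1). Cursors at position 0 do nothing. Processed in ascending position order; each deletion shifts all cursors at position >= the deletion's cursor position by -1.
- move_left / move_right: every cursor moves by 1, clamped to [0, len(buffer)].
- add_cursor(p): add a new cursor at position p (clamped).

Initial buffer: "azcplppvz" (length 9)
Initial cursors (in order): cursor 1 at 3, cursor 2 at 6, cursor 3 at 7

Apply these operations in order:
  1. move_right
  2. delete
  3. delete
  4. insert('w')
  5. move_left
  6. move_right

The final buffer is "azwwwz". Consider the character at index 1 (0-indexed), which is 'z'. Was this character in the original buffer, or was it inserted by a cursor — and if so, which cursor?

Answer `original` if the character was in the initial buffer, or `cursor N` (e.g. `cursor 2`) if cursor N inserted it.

Answer: original

Derivation:
After op 1 (move_right): buffer="azcplppvz" (len 9), cursors c1@4 c2@7 c3@8, authorship .........
After op 2 (delete): buffer="azclpz" (len 6), cursors c1@3 c2@5 c3@5, authorship ......
After op 3 (delete): buffer="azz" (len 3), cursors c1@2 c2@2 c3@2, authorship ...
After op 4 (insert('w')): buffer="azwwwz" (len 6), cursors c1@5 c2@5 c3@5, authorship ..123.
After op 5 (move_left): buffer="azwwwz" (len 6), cursors c1@4 c2@4 c3@4, authorship ..123.
After op 6 (move_right): buffer="azwwwz" (len 6), cursors c1@5 c2@5 c3@5, authorship ..123.
Authorship (.=original, N=cursor N): . . 1 2 3 .
Index 1: author = original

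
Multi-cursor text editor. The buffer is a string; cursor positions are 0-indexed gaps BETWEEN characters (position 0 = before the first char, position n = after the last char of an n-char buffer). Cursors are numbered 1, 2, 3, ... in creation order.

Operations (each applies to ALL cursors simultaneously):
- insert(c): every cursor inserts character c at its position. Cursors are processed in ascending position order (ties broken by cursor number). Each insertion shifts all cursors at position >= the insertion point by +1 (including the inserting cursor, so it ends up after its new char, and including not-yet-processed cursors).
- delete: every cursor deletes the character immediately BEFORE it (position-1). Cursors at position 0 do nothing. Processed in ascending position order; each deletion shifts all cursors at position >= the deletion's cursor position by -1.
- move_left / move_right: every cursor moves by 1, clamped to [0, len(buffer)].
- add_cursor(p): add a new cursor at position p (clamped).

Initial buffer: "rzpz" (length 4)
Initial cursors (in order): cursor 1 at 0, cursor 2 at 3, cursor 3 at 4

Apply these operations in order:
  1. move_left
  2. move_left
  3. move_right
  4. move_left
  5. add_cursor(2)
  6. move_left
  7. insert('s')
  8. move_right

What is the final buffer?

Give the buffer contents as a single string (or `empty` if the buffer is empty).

After op 1 (move_left): buffer="rzpz" (len 4), cursors c1@0 c2@2 c3@3, authorship ....
After op 2 (move_left): buffer="rzpz" (len 4), cursors c1@0 c2@1 c3@2, authorship ....
After op 3 (move_right): buffer="rzpz" (len 4), cursors c1@1 c2@2 c3@3, authorship ....
After op 4 (move_left): buffer="rzpz" (len 4), cursors c1@0 c2@1 c3@2, authorship ....
After op 5 (add_cursor(2)): buffer="rzpz" (len 4), cursors c1@0 c2@1 c3@2 c4@2, authorship ....
After op 6 (move_left): buffer="rzpz" (len 4), cursors c1@0 c2@0 c3@1 c4@1, authorship ....
After op 7 (insert('s')): buffer="ssrsszpz" (len 8), cursors c1@2 c2@2 c3@5 c4@5, authorship 12.34...
After op 8 (move_right): buffer="ssrsszpz" (len 8), cursors c1@3 c2@3 c3@6 c4@6, authorship 12.34...

Answer: ssrsszpz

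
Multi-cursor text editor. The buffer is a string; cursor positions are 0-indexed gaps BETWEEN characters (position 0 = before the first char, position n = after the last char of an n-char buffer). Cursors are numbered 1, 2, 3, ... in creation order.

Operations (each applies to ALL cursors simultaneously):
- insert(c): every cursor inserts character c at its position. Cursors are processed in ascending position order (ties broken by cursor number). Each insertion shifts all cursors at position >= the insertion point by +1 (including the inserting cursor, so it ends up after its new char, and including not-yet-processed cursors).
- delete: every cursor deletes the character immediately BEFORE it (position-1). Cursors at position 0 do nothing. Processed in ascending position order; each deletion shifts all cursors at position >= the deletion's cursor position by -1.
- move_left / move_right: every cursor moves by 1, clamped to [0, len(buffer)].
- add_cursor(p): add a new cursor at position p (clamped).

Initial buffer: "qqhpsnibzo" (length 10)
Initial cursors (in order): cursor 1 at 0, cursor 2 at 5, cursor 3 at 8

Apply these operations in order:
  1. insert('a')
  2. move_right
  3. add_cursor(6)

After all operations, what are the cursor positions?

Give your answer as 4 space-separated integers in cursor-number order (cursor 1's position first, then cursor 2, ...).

Answer: 2 8 12 6

Derivation:
After op 1 (insert('a')): buffer="aqqhpsanibazo" (len 13), cursors c1@1 c2@7 c3@11, authorship 1.....2...3..
After op 2 (move_right): buffer="aqqhpsanibazo" (len 13), cursors c1@2 c2@8 c3@12, authorship 1.....2...3..
After op 3 (add_cursor(6)): buffer="aqqhpsanibazo" (len 13), cursors c1@2 c4@6 c2@8 c3@12, authorship 1.....2...3..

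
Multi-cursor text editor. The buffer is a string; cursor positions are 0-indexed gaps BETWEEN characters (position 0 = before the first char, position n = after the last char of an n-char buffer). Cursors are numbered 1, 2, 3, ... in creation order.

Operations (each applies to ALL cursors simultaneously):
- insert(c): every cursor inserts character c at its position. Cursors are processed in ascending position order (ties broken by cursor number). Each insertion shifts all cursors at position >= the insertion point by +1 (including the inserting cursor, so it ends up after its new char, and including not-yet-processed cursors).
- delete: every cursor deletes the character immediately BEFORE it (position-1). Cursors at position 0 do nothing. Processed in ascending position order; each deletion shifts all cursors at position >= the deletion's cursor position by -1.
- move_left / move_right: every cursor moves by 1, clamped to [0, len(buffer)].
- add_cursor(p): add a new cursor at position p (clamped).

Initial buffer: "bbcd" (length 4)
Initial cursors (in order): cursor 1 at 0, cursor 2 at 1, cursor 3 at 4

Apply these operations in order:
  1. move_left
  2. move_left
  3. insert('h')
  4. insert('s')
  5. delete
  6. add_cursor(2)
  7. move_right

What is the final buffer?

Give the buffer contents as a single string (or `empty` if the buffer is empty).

Answer: hhbbhcd

Derivation:
After op 1 (move_left): buffer="bbcd" (len 4), cursors c1@0 c2@0 c3@3, authorship ....
After op 2 (move_left): buffer="bbcd" (len 4), cursors c1@0 c2@0 c3@2, authorship ....
After op 3 (insert('h')): buffer="hhbbhcd" (len 7), cursors c1@2 c2@2 c3@5, authorship 12..3..
After op 4 (insert('s')): buffer="hhssbbhscd" (len 10), cursors c1@4 c2@4 c3@8, authorship 1212..33..
After op 5 (delete): buffer="hhbbhcd" (len 7), cursors c1@2 c2@2 c3@5, authorship 12..3..
After op 6 (add_cursor(2)): buffer="hhbbhcd" (len 7), cursors c1@2 c2@2 c4@2 c3@5, authorship 12..3..
After op 7 (move_right): buffer="hhbbhcd" (len 7), cursors c1@3 c2@3 c4@3 c3@6, authorship 12..3..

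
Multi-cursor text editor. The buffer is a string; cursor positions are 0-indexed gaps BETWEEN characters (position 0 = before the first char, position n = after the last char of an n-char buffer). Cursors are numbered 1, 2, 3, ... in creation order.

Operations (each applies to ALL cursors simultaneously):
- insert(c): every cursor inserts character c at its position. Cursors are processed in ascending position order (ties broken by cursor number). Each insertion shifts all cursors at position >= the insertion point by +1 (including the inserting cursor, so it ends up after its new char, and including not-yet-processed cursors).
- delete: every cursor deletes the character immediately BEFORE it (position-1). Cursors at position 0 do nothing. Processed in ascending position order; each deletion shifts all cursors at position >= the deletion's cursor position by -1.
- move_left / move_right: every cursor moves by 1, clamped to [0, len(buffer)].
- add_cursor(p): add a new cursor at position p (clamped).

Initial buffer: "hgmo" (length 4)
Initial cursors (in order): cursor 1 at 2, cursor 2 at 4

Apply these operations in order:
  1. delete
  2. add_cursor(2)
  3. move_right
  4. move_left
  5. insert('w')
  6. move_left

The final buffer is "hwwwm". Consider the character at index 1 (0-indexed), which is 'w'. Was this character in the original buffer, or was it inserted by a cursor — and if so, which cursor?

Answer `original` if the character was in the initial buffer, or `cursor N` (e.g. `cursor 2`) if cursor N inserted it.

Answer: cursor 1

Derivation:
After op 1 (delete): buffer="hm" (len 2), cursors c1@1 c2@2, authorship ..
After op 2 (add_cursor(2)): buffer="hm" (len 2), cursors c1@1 c2@2 c3@2, authorship ..
After op 3 (move_right): buffer="hm" (len 2), cursors c1@2 c2@2 c3@2, authorship ..
After op 4 (move_left): buffer="hm" (len 2), cursors c1@1 c2@1 c3@1, authorship ..
After op 5 (insert('w')): buffer="hwwwm" (len 5), cursors c1@4 c2@4 c3@4, authorship .123.
After op 6 (move_left): buffer="hwwwm" (len 5), cursors c1@3 c2@3 c3@3, authorship .123.
Authorship (.=original, N=cursor N): . 1 2 3 .
Index 1: author = 1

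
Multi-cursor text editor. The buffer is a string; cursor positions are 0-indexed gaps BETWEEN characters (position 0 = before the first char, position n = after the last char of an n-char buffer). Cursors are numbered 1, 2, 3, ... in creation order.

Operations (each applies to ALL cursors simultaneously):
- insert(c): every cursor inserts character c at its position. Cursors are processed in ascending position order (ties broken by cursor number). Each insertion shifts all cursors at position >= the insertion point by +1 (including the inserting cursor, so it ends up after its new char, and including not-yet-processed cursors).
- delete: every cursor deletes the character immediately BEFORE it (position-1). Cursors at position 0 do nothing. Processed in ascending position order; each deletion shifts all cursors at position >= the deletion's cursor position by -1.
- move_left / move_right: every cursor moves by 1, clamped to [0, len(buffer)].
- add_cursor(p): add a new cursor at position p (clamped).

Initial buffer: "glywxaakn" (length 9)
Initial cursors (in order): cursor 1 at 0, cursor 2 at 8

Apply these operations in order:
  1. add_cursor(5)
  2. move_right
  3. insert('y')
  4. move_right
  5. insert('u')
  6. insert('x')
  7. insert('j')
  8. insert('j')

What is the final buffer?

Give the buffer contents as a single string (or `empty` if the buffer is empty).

Answer: gyluxjjywxayauxjjknyuxjj

Derivation:
After op 1 (add_cursor(5)): buffer="glywxaakn" (len 9), cursors c1@0 c3@5 c2@8, authorship .........
After op 2 (move_right): buffer="glywxaakn" (len 9), cursors c1@1 c3@6 c2@9, authorship .........
After op 3 (insert('y')): buffer="gylywxayakny" (len 12), cursors c1@2 c3@8 c2@12, authorship .1.....3...2
After op 4 (move_right): buffer="gylywxayakny" (len 12), cursors c1@3 c3@9 c2@12, authorship .1.....3...2
After op 5 (insert('u')): buffer="gyluywxayauknyu" (len 15), cursors c1@4 c3@11 c2@15, authorship .1.1....3.3..22
After op 6 (insert('x')): buffer="gyluxywxayauxknyux" (len 18), cursors c1@5 c3@13 c2@18, authorship .1.11....3.33..222
After op 7 (insert('j')): buffer="gyluxjywxayauxjknyuxj" (len 21), cursors c1@6 c3@15 c2@21, authorship .1.111....3.333..2222
After op 8 (insert('j')): buffer="gyluxjjywxayauxjjknyuxjj" (len 24), cursors c1@7 c3@17 c2@24, authorship .1.1111....3.3333..22222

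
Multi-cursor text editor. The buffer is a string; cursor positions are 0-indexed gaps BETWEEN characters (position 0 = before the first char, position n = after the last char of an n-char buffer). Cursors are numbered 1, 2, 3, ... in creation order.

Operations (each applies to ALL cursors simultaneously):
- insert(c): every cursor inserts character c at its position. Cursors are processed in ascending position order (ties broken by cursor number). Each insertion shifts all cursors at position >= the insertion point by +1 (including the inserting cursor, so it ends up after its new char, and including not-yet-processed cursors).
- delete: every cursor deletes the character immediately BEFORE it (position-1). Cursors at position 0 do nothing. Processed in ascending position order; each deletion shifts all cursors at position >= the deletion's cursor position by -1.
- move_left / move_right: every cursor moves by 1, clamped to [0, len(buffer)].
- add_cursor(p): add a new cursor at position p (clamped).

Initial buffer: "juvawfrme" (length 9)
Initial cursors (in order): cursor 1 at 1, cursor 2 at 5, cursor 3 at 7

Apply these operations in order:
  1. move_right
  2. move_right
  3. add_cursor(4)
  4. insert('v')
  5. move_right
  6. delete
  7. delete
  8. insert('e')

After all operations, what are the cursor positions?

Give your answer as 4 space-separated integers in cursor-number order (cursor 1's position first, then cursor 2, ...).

Answer: 5 9 9 5

Derivation:
After op 1 (move_right): buffer="juvawfrme" (len 9), cursors c1@2 c2@6 c3@8, authorship .........
After op 2 (move_right): buffer="juvawfrme" (len 9), cursors c1@3 c2@7 c3@9, authorship .........
After op 3 (add_cursor(4)): buffer="juvawfrme" (len 9), cursors c1@3 c4@4 c2@7 c3@9, authorship .........
After op 4 (insert('v')): buffer="juvvavwfrvmev" (len 13), cursors c1@4 c4@6 c2@10 c3@13, authorship ...1.4...2..3
After op 5 (move_right): buffer="juvvavwfrvmev" (len 13), cursors c1@5 c4@7 c2@11 c3@13, authorship ...1.4...2..3
After op 6 (delete): buffer="juvvvfrve" (len 9), cursors c1@4 c4@5 c2@8 c3@9, authorship ...14..2.
After op 7 (delete): buffer="juvfr" (len 5), cursors c1@3 c4@3 c2@5 c3@5, authorship .....
After op 8 (insert('e')): buffer="juveefree" (len 9), cursors c1@5 c4@5 c2@9 c3@9, authorship ...14..23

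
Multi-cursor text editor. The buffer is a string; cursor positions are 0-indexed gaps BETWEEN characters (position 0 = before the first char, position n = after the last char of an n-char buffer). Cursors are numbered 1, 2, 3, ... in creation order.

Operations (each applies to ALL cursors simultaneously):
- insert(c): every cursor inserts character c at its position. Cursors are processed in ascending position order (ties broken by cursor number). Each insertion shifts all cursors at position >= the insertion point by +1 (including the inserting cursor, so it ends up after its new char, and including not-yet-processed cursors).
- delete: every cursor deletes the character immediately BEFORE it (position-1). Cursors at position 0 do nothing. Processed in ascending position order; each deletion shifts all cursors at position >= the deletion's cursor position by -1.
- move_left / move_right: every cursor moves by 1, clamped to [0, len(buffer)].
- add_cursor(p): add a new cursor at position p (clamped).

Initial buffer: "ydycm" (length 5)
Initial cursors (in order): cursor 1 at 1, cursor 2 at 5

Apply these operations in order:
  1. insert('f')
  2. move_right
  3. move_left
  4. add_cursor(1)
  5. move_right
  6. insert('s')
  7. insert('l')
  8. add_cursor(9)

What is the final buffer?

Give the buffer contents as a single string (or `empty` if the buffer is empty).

After op 1 (insert('f')): buffer="yfdycmf" (len 7), cursors c1@2 c2@7, authorship .1....2
After op 2 (move_right): buffer="yfdycmf" (len 7), cursors c1@3 c2@7, authorship .1....2
After op 3 (move_left): buffer="yfdycmf" (len 7), cursors c1@2 c2@6, authorship .1....2
After op 4 (add_cursor(1)): buffer="yfdycmf" (len 7), cursors c3@1 c1@2 c2@6, authorship .1....2
After op 5 (move_right): buffer="yfdycmf" (len 7), cursors c3@2 c1@3 c2@7, authorship .1....2
After op 6 (insert('s')): buffer="yfsdsycmfs" (len 10), cursors c3@3 c1@5 c2@10, authorship .13.1...22
After op 7 (insert('l')): buffer="yfsldslycmfsl" (len 13), cursors c3@4 c1@7 c2@13, authorship .133.11...222
After op 8 (add_cursor(9)): buffer="yfsldslycmfsl" (len 13), cursors c3@4 c1@7 c4@9 c2@13, authorship .133.11...222

Answer: yfsldslycmfsl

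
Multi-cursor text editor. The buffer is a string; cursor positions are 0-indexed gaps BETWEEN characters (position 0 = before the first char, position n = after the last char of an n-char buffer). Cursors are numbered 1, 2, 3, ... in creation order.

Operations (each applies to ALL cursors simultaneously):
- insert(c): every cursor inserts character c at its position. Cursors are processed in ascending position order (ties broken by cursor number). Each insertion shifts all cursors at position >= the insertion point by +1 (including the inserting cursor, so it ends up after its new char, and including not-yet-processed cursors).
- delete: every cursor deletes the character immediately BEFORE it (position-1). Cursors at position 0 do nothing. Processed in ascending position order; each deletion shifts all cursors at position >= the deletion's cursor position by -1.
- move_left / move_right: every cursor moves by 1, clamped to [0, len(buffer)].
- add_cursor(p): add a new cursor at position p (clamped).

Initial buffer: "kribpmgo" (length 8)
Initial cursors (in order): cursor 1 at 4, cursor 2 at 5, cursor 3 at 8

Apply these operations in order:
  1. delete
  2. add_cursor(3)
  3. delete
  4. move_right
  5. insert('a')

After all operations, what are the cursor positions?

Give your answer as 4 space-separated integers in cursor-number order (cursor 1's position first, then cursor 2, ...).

After op 1 (delete): buffer="krimg" (len 5), cursors c1@3 c2@3 c3@5, authorship .....
After op 2 (add_cursor(3)): buffer="krimg" (len 5), cursors c1@3 c2@3 c4@3 c3@5, authorship .....
After op 3 (delete): buffer="m" (len 1), cursors c1@0 c2@0 c4@0 c3@1, authorship .
After op 4 (move_right): buffer="m" (len 1), cursors c1@1 c2@1 c3@1 c4@1, authorship .
After op 5 (insert('a')): buffer="maaaa" (len 5), cursors c1@5 c2@5 c3@5 c4@5, authorship .1234

Answer: 5 5 5 5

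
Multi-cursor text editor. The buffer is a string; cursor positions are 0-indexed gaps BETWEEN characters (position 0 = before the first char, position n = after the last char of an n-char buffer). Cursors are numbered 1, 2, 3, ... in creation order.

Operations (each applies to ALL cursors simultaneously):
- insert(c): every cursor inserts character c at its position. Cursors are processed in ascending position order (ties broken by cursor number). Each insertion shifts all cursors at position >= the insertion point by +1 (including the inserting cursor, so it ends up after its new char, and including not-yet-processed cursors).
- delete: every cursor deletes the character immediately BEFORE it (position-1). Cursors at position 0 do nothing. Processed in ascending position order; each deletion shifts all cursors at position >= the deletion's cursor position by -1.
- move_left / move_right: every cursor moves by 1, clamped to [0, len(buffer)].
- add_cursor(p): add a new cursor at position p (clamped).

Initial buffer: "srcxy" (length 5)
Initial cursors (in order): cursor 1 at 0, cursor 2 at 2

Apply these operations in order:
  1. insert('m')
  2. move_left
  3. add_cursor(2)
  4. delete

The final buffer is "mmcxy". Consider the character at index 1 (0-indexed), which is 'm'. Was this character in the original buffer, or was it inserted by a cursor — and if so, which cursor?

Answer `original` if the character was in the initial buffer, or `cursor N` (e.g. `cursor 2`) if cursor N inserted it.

After op 1 (insert('m')): buffer="msrmcxy" (len 7), cursors c1@1 c2@4, authorship 1..2...
After op 2 (move_left): buffer="msrmcxy" (len 7), cursors c1@0 c2@3, authorship 1..2...
After op 3 (add_cursor(2)): buffer="msrmcxy" (len 7), cursors c1@0 c3@2 c2@3, authorship 1..2...
After op 4 (delete): buffer="mmcxy" (len 5), cursors c1@0 c2@1 c3@1, authorship 12...
Authorship (.=original, N=cursor N): 1 2 . . .
Index 1: author = 2

Answer: cursor 2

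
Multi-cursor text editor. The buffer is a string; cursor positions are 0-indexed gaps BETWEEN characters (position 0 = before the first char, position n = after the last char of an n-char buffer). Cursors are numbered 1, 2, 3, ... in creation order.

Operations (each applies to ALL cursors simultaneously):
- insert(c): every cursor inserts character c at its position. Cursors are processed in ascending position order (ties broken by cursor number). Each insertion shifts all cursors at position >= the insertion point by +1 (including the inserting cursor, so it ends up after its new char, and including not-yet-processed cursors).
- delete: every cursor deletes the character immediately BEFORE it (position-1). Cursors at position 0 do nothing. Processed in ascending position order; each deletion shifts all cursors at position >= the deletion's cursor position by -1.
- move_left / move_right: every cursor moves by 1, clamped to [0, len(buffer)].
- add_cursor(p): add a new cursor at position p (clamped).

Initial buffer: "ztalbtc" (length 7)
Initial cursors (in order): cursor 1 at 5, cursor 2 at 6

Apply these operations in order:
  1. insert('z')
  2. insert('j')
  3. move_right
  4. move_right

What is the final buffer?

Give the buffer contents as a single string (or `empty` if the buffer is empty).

Answer: ztalbzjtzjc

Derivation:
After op 1 (insert('z')): buffer="ztalbztzc" (len 9), cursors c1@6 c2@8, authorship .....1.2.
After op 2 (insert('j')): buffer="ztalbzjtzjc" (len 11), cursors c1@7 c2@10, authorship .....11.22.
After op 3 (move_right): buffer="ztalbzjtzjc" (len 11), cursors c1@8 c2@11, authorship .....11.22.
After op 4 (move_right): buffer="ztalbzjtzjc" (len 11), cursors c1@9 c2@11, authorship .....11.22.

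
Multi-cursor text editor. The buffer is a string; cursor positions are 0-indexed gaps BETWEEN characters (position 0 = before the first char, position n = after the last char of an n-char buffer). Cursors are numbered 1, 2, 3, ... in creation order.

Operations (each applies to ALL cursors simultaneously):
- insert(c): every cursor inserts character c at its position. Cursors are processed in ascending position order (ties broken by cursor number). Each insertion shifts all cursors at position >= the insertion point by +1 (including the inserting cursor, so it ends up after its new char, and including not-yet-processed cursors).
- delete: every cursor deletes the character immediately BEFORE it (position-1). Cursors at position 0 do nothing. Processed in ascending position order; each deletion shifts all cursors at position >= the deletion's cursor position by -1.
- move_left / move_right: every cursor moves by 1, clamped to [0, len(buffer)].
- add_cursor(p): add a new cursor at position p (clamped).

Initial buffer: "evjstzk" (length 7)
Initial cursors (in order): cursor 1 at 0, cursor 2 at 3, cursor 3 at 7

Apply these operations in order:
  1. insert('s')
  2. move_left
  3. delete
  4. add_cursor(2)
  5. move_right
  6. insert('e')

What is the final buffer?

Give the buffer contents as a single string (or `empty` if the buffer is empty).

After op 1 (insert('s')): buffer="sevjsstzks" (len 10), cursors c1@1 c2@5 c3@10, authorship 1...2....3
After op 2 (move_left): buffer="sevjsstzks" (len 10), cursors c1@0 c2@4 c3@9, authorship 1...2....3
After op 3 (delete): buffer="sevsstzs" (len 8), cursors c1@0 c2@3 c3@7, authorship 1..2...3
After op 4 (add_cursor(2)): buffer="sevsstzs" (len 8), cursors c1@0 c4@2 c2@3 c3@7, authorship 1..2...3
After op 5 (move_right): buffer="sevsstzs" (len 8), cursors c1@1 c4@3 c2@4 c3@8, authorship 1..2...3
After op 6 (insert('e')): buffer="seevesestzse" (len 12), cursors c1@2 c4@5 c2@7 c3@12, authorship 11..422...33

Answer: seevesestzse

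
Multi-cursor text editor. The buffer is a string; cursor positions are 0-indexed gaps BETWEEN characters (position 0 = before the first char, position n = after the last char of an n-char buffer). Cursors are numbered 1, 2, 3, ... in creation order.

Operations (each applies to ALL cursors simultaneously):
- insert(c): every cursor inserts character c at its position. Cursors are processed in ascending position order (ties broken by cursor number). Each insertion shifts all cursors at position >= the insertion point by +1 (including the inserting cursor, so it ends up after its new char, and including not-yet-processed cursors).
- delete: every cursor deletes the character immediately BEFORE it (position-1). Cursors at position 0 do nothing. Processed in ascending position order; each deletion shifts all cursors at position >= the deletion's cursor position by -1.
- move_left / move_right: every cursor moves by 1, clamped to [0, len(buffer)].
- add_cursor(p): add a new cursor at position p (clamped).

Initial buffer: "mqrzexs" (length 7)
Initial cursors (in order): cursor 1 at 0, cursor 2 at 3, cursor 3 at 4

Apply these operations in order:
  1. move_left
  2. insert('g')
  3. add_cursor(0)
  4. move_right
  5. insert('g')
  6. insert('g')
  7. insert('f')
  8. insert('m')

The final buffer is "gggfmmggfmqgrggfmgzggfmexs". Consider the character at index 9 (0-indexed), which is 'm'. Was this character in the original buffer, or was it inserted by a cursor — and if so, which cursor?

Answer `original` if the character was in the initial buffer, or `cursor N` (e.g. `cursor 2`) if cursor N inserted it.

Answer: cursor 1

Derivation:
After op 1 (move_left): buffer="mqrzexs" (len 7), cursors c1@0 c2@2 c3@3, authorship .......
After op 2 (insert('g')): buffer="gmqgrgzexs" (len 10), cursors c1@1 c2@4 c3@6, authorship 1..2.3....
After op 3 (add_cursor(0)): buffer="gmqgrgzexs" (len 10), cursors c4@0 c1@1 c2@4 c3@6, authorship 1..2.3....
After op 4 (move_right): buffer="gmqgrgzexs" (len 10), cursors c4@1 c1@2 c2@5 c3@7, authorship 1..2.3....
After op 5 (insert('g')): buffer="ggmgqgrggzgexs" (len 14), cursors c4@2 c1@4 c2@8 c3@11, authorship 14.1.2.23.3...
After op 6 (insert('g')): buffer="gggmggqgrgggzggexs" (len 18), cursors c4@3 c1@6 c2@11 c3@15, authorship 144.11.2.223.33...
After op 7 (insert('f')): buffer="gggfmggfqgrggfgzggfexs" (len 22), cursors c4@4 c1@8 c2@14 c3@19, authorship 1444.111.2.2223.333...
After op 8 (insert('m')): buffer="gggfmmggfmqgrggfmgzggfmexs" (len 26), cursors c4@5 c1@10 c2@17 c3@23, authorship 14444.1111.2.22223.3333...
Authorship (.=original, N=cursor N): 1 4 4 4 4 . 1 1 1 1 . 2 . 2 2 2 2 3 . 3 3 3 3 . . .
Index 9: author = 1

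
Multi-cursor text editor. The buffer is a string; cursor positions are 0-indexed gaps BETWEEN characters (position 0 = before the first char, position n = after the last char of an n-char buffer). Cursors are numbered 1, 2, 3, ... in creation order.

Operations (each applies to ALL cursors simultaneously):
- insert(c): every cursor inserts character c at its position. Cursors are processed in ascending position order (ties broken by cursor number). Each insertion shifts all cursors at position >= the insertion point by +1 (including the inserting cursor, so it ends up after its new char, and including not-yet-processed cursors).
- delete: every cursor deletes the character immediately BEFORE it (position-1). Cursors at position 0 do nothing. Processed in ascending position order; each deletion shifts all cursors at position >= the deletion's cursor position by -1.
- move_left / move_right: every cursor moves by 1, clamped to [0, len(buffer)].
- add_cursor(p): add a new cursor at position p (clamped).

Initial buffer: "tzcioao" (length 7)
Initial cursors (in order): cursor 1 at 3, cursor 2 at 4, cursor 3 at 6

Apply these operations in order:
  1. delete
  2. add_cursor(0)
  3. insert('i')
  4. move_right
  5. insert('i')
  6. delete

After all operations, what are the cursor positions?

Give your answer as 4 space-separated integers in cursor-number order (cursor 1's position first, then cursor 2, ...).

Answer: 6 6 8 2

Derivation:
After op 1 (delete): buffer="tzoo" (len 4), cursors c1@2 c2@2 c3@3, authorship ....
After op 2 (add_cursor(0)): buffer="tzoo" (len 4), cursors c4@0 c1@2 c2@2 c3@3, authorship ....
After op 3 (insert('i')): buffer="itziioio" (len 8), cursors c4@1 c1@5 c2@5 c3@7, authorship 4..12.3.
After op 4 (move_right): buffer="itziioio" (len 8), cursors c4@2 c1@6 c2@6 c3@8, authorship 4..12.3.
After op 5 (insert('i')): buffer="itiziioiiioi" (len 12), cursors c4@3 c1@9 c2@9 c3@12, authorship 4.4.12.123.3
After op 6 (delete): buffer="itziioio" (len 8), cursors c4@2 c1@6 c2@6 c3@8, authorship 4..12.3.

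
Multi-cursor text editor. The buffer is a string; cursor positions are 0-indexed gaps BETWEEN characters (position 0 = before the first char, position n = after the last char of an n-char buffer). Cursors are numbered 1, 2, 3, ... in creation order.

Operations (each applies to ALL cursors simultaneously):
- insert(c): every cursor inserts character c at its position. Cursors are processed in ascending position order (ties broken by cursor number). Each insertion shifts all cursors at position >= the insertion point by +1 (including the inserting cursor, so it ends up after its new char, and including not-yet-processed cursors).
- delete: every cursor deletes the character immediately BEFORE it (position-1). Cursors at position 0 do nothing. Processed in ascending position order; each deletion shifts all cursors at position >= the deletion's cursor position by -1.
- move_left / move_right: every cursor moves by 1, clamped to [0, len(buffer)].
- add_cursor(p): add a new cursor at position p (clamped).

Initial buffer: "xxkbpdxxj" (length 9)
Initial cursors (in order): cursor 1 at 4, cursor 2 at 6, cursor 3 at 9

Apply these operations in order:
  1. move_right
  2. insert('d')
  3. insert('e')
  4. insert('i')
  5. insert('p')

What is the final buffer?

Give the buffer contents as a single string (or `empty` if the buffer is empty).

After op 1 (move_right): buffer="xxkbpdxxj" (len 9), cursors c1@5 c2@7 c3@9, authorship .........
After op 2 (insert('d')): buffer="xxkbpddxdxjd" (len 12), cursors c1@6 c2@9 c3@12, authorship .....1..2..3
After op 3 (insert('e')): buffer="xxkbpdedxdexjde" (len 15), cursors c1@7 c2@11 c3@15, authorship .....11..22..33
After op 4 (insert('i')): buffer="xxkbpdeidxdeixjdei" (len 18), cursors c1@8 c2@13 c3@18, authorship .....111..222..333
After op 5 (insert('p')): buffer="xxkbpdeipdxdeipxjdeip" (len 21), cursors c1@9 c2@15 c3@21, authorship .....1111..2222..3333

Answer: xxkbpdeipdxdeipxjdeip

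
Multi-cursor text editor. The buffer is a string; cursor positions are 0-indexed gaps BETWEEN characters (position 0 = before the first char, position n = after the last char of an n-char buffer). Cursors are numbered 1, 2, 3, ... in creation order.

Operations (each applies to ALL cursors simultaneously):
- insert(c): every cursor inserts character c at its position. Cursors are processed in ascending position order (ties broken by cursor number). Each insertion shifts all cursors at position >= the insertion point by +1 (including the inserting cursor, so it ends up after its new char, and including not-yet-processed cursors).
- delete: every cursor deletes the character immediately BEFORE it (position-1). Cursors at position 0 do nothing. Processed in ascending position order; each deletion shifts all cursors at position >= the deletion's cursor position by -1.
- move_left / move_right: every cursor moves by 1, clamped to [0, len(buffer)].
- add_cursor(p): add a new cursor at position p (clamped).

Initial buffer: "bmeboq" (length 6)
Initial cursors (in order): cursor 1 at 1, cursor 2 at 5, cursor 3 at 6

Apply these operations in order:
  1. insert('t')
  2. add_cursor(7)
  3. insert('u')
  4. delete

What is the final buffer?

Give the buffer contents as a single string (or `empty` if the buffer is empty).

After op 1 (insert('t')): buffer="btmebotqt" (len 9), cursors c1@2 c2@7 c3@9, authorship .1....2.3
After op 2 (add_cursor(7)): buffer="btmebotqt" (len 9), cursors c1@2 c2@7 c4@7 c3@9, authorship .1....2.3
After op 3 (insert('u')): buffer="btumebotuuqtu" (len 13), cursors c1@3 c2@10 c4@10 c3@13, authorship .11....224.33
After op 4 (delete): buffer="btmebotqt" (len 9), cursors c1@2 c2@7 c4@7 c3@9, authorship .1....2.3

Answer: btmebotqt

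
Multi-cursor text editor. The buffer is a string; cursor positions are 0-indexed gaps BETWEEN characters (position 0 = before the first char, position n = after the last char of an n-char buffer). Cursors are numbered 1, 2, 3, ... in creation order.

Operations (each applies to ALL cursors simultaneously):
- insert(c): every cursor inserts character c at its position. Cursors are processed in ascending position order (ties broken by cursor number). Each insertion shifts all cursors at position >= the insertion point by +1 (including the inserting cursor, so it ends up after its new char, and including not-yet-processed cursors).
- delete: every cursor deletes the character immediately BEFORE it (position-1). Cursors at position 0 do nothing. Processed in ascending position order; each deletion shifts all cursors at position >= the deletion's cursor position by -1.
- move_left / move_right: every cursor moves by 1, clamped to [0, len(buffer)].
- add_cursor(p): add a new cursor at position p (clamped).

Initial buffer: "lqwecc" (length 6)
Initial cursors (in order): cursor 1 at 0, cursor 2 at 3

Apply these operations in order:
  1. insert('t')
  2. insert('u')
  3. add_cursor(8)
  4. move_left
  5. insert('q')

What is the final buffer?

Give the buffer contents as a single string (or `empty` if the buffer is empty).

After op 1 (insert('t')): buffer="tlqwtecc" (len 8), cursors c1@1 c2@5, authorship 1...2...
After op 2 (insert('u')): buffer="tulqwtuecc" (len 10), cursors c1@2 c2@7, authorship 11...22...
After op 3 (add_cursor(8)): buffer="tulqwtuecc" (len 10), cursors c1@2 c2@7 c3@8, authorship 11...22...
After op 4 (move_left): buffer="tulqwtuecc" (len 10), cursors c1@1 c2@6 c3@7, authorship 11...22...
After op 5 (insert('q')): buffer="tqulqwtquqecc" (len 13), cursors c1@2 c2@8 c3@10, authorship 111...2223...

Answer: tqulqwtquqecc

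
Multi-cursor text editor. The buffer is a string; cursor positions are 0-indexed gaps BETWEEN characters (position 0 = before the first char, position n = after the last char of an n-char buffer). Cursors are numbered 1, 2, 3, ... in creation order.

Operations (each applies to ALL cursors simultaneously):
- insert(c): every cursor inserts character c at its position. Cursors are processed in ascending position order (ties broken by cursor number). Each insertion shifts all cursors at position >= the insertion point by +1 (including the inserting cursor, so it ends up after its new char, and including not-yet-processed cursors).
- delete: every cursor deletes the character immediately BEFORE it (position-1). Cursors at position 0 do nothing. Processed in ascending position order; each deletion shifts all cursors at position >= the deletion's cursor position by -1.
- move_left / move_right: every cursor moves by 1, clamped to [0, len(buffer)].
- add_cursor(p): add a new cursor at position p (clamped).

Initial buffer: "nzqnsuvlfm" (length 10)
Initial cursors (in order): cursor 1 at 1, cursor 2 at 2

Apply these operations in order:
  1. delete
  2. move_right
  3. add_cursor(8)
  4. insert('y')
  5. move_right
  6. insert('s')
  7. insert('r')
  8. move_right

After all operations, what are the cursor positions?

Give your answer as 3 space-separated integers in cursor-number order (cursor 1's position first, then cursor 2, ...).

After op 1 (delete): buffer="qnsuvlfm" (len 8), cursors c1@0 c2@0, authorship ........
After op 2 (move_right): buffer="qnsuvlfm" (len 8), cursors c1@1 c2@1, authorship ........
After op 3 (add_cursor(8)): buffer="qnsuvlfm" (len 8), cursors c1@1 c2@1 c3@8, authorship ........
After op 4 (insert('y')): buffer="qyynsuvlfmy" (len 11), cursors c1@3 c2@3 c3@11, authorship .12.......3
After op 5 (move_right): buffer="qyynsuvlfmy" (len 11), cursors c1@4 c2@4 c3@11, authorship .12.......3
After op 6 (insert('s')): buffer="qyynsssuvlfmys" (len 14), cursors c1@6 c2@6 c3@14, authorship .12.12......33
After op 7 (insert('r')): buffer="qyynssrrsuvlfmysr" (len 17), cursors c1@8 c2@8 c3@17, authorship .12.1212......333
After op 8 (move_right): buffer="qyynssrrsuvlfmysr" (len 17), cursors c1@9 c2@9 c3@17, authorship .12.1212......333

Answer: 9 9 17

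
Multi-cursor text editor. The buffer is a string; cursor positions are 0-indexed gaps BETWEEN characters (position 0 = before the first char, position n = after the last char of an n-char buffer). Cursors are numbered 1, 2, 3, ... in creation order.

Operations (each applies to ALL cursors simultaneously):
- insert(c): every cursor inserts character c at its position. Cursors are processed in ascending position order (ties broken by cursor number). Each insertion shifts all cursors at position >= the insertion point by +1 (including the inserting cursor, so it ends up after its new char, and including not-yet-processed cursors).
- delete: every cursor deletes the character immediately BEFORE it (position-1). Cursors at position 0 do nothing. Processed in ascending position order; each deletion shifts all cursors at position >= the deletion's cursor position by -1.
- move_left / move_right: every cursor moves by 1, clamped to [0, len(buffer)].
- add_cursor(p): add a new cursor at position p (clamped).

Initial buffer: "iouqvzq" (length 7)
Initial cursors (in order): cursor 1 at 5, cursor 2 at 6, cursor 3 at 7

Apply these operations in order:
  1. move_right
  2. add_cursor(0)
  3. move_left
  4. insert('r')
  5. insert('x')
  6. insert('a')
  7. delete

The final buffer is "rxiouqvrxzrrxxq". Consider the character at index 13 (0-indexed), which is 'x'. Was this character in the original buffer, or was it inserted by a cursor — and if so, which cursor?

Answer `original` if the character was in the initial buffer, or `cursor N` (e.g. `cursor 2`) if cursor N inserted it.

Answer: cursor 3

Derivation:
After op 1 (move_right): buffer="iouqvzq" (len 7), cursors c1@6 c2@7 c3@7, authorship .......
After op 2 (add_cursor(0)): buffer="iouqvzq" (len 7), cursors c4@0 c1@6 c2@7 c3@7, authorship .......
After op 3 (move_left): buffer="iouqvzq" (len 7), cursors c4@0 c1@5 c2@6 c3@6, authorship .......
After op 4 (insert('r')): buffer="riouqvrzrrq" (len 11), cursors c4@1 c1@7 c2@10 c3@10, authorship 4.....1.23.
After op 5 (insert('x')): buffer="rxiouqvrxzrrxxq" (len 15), cursors c4@2 c1@9 c2@14 c3@14, authorship 44.....11.2323.
After op 6 (insert('a')): buffer="rxaiouqvrxazrrxxaaq" (len 19), cursors c4@3 c1@11 c2@18 c3@18, authorship 444.....111.232323.
After op 7 (delete): buffer="rxiouqvrxzrrxxq" (len 15), cursors c4@2 c1@9 c2@14 c3@14, authorship 44.....11.2323.
Authorship (.=original, N=cursor N): 4 4 . . . . . 1 1 . 2 3 2 3 .
Index 13: author = 3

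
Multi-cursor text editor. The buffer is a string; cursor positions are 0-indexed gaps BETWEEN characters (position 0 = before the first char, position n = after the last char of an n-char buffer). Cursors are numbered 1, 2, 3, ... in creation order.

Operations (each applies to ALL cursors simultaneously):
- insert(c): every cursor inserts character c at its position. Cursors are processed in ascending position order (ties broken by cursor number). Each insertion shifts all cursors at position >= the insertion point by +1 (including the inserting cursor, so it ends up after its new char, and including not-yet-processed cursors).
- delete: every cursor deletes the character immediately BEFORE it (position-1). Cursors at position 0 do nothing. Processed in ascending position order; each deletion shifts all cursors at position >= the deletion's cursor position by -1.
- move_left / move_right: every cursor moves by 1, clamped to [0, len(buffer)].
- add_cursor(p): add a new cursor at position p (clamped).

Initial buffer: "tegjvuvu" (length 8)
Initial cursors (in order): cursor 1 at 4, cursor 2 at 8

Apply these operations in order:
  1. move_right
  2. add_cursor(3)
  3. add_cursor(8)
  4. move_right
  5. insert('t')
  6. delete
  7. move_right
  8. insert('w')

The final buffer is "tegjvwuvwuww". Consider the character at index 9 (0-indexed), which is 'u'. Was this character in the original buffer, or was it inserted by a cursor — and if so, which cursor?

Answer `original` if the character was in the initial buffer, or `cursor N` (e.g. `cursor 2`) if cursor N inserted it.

Answer: original

Derivation:
After op 1 (move_right): buffer="tegjvuvu" (len 8), cursors c1@5 c2@8, authorship ........
After op 2 (add_cursor(3)): buffer="tegjvuvu" (len 8), cursors c3@3 c1@5 c2@8, authorship ........
After op 3 (add_cursor(8)): buffer="tegjvuvu" (len 8), cursors c3@3 c1@5 c2@8 c4@8, authorship ........
After op 4 (move_right): buffer="tegjvuvu" (len 8), cursors c3@4 c1@6 c2@8 c4@8, authorship ........
After op 5 (insert('t')): buffer="tegjtvutvutt" (len 12), cursors c3@5 c1@8 c2@12 c4@12, authorship ....3..1..24
After op 6 (delete): buffer="tegjvuvu" (len 8), cursors c3@4 c1@6 c2@8 c4@8, authorship ........
After op 7 (move_right): buffer="tegjvuvu" (len 8), cursors c3@5 c1@7 c2@8 c4@8, authorship ........
After op 8 (insert('w')): buffer="tegjvwuvwuww" (len 12), cursors c3@6 c1@9 c2@12 c4@12, authorship .....3..1.24
Authorship (.=original, N=cursor N): . . . . . 3 . . 1 . 2 4
Index 9: author = original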